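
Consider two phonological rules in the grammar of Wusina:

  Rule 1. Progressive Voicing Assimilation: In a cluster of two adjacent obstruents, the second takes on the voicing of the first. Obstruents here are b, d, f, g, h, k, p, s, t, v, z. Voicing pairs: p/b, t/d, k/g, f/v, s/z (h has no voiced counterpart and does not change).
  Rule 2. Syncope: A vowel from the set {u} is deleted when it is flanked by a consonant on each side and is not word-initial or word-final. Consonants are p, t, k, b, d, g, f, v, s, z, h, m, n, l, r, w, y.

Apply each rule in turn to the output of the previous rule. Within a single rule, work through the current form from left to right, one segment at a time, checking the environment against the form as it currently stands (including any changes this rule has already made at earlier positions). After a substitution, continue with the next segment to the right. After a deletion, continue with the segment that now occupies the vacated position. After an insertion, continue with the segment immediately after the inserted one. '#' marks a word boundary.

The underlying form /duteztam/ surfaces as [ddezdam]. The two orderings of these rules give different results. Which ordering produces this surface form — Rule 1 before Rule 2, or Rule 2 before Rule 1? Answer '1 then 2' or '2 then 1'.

2 then 1

Order 1 then 2:
  1 Progressive Voicing Assimilation: [duteztam] → [dutezdam]
  2 Syncope: [dutezdam] → [dtezdam]
  result: [dtezdam]
Order 2 then 1:
  2 Syncope: [duteztam] → [dteztam]
  1 Progressive Voicing Assimilation: [dteztam] → [ddezdam]
  result: [ddezdam]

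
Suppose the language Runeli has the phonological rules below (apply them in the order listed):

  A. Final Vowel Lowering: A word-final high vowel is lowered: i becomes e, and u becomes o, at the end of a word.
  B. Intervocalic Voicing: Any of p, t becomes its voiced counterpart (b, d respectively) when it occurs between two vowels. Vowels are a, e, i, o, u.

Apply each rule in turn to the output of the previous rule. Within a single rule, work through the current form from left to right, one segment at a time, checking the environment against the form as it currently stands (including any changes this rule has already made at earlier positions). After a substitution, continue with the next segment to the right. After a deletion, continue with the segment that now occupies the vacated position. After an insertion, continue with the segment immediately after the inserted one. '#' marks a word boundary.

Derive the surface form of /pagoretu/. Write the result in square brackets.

[pagoredo]

A Final Vowel Lowering: [pagoretu] → [pagoreto]
B Intervocalic Voicing: [pagoreto] → [pagoredo]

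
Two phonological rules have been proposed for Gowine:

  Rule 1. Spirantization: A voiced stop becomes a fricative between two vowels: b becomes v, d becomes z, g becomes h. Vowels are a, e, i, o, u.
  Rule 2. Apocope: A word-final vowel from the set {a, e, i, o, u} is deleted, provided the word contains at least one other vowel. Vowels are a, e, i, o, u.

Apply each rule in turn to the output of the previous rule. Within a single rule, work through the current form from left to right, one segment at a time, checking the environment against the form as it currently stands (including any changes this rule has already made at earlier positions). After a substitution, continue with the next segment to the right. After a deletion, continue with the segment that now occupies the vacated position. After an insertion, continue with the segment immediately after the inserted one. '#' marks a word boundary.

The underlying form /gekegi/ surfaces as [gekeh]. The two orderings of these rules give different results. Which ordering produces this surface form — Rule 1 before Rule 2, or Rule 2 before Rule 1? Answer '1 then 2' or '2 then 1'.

Order 1 then 2:
  1 Spirantization: [gekegi] → [gekehi]
  2 Apocope: [gekehi] → [gekeh]
  result: [gekeh]
Order 2 then 1:
  2 Apocope: [gekegi] → [gekeg]
  1 Spirantization: no change — [gekeg]
  result: [gekeg]

1 then 2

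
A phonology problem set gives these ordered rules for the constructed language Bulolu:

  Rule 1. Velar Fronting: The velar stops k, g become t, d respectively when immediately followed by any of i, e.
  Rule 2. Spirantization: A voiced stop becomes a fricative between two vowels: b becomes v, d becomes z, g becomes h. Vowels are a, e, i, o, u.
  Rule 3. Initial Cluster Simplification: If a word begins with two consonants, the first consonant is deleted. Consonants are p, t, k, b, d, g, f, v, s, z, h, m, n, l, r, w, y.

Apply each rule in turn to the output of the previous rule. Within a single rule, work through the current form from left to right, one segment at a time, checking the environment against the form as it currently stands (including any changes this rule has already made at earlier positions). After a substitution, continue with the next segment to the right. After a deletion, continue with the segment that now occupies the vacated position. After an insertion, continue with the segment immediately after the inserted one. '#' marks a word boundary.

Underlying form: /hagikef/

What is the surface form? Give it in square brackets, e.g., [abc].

[hazitef]

Rule 1 Velar Fronting: [hagikef] → [haditef]
Rule 2 Spirantization: [haditef] → [hazitef]
Rule 3 Initial Cluster Simplification: no change — [hazitef]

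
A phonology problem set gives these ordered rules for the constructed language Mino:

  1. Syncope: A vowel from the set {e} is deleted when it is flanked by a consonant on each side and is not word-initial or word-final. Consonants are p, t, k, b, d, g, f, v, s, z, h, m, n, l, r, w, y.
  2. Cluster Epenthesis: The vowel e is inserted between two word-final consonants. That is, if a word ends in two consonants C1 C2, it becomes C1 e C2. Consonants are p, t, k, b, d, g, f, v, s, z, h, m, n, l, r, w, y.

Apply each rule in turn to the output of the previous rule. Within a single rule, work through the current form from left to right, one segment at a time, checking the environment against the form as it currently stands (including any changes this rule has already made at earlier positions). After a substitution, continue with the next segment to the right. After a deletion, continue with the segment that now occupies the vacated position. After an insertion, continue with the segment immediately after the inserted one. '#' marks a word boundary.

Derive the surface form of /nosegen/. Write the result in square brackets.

1 Syncope: [nosegen] → [nosgn]
2 Cluster Epenthesis: [nosgn] → [nosgen]

[nosgen]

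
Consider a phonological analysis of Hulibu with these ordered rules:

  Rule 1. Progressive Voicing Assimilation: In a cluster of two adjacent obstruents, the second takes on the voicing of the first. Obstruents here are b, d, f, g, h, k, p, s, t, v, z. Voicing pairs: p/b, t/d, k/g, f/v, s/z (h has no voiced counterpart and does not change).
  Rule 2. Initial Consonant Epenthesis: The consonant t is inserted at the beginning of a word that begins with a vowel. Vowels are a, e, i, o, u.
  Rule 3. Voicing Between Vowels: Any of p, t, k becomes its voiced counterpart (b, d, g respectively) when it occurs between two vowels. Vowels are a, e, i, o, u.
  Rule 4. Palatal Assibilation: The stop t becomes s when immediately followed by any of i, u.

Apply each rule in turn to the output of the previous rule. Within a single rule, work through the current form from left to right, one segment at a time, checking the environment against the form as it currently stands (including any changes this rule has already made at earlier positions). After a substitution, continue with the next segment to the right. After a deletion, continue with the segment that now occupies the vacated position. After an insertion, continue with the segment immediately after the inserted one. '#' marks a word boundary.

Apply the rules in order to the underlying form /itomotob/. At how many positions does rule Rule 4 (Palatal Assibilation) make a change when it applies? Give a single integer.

1

Rule 1 Progressive Voicing Assimilation: no change — [itomotob]
Rule 2 Initial Consonant Epenthesis: [itomotob] → [titomotob]
Rule 3 Voicing Between Vowels: [titomotob] → [tidomodob]
Rule 4 Palatal Assibilation: [tidomodob] → [sidomodob]
Rule Rule 4 changed 1 position(s).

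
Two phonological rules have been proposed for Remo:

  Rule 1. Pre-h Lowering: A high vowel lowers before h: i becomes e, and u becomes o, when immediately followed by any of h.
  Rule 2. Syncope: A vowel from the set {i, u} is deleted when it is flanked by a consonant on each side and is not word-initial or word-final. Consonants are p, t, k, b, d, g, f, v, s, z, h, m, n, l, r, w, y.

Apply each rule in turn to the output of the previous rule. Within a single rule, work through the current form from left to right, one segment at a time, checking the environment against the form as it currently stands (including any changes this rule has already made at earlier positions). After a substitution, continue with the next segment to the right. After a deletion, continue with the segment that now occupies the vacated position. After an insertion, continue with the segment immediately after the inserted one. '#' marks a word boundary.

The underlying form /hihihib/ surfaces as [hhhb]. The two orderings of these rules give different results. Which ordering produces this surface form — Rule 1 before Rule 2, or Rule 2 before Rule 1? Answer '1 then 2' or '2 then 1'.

Order 1 then 2:
  1 Pre-h Lowering: [hihihib] → [hehehib]
  2 Syncope: [hehehib] → [hehehb]
  result: [hehehb]
Order 2 then 1:
  2 Syncope: [hihihib] → [hhhb]
  1 Pre-h Lowering: no change — [hhhb]
  result: [hhhb]

2 then 1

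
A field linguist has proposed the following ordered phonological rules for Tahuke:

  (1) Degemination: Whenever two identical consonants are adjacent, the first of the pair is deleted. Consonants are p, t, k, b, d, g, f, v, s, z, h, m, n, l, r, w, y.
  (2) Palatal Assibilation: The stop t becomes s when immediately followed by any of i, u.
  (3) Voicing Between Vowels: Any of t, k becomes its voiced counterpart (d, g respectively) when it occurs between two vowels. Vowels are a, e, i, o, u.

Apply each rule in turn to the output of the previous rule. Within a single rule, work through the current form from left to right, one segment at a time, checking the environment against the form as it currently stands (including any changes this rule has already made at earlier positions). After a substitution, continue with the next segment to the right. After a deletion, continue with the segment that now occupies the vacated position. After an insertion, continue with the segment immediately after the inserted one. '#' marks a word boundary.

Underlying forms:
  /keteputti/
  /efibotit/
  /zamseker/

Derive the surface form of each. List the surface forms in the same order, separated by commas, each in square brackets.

/keteputti/:
  (1) Degemination: [keteputti] → [keteputi]
  (2) Palatal Assibilation: [keteputi] → [ketepusi]
  (3) Voicing Between Vowels: [ketepusi] → [kedepusi]
/efibotit/:
  (1) Degemination: no change — [efibotit]
  (2) Palatal Assibilation: [efibotit] → [efibosit]
  (3) Voicing Between Vowels: no change — [efibosit]
/zamseker/:
  (1) Degemination: no change — [zamseker]
  (2) Palatal Assibilation: no change — [zamseker]
  (3) Voicing Between Vowels: [zamseker] → [zamseger]

[kedepusi], [efibosit], [zamseger]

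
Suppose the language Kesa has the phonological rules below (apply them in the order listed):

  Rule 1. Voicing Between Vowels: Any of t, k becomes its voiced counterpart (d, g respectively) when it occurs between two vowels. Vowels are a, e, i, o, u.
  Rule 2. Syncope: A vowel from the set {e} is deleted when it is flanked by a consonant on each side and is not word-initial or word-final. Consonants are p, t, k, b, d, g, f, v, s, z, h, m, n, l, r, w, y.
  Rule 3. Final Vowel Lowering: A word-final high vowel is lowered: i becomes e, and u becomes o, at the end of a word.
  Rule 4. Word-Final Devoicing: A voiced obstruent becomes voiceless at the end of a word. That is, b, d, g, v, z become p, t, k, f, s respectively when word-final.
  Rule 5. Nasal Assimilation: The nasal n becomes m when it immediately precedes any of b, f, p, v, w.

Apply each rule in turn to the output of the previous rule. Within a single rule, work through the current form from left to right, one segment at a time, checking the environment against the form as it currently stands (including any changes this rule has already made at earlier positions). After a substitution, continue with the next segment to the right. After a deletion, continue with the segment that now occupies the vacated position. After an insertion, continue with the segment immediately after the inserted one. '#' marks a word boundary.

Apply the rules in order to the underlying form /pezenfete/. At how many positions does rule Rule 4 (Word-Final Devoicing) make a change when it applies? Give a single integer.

0

Rule 1 Voicing Between Vowels: [pezenfete] → [pezenfede]
Rule 2 Syncope: [pezenfede] → [pznfde]
Rule 3 Final Vowel Lowering: no change — [pznfde]
Rule 4 Word-Final Devoicing: no change — [pznfde]
Rule 5 Nasal Assimilation: [pznfde] → [pzmfde]
Rule Rule 4 changed 0 position(s).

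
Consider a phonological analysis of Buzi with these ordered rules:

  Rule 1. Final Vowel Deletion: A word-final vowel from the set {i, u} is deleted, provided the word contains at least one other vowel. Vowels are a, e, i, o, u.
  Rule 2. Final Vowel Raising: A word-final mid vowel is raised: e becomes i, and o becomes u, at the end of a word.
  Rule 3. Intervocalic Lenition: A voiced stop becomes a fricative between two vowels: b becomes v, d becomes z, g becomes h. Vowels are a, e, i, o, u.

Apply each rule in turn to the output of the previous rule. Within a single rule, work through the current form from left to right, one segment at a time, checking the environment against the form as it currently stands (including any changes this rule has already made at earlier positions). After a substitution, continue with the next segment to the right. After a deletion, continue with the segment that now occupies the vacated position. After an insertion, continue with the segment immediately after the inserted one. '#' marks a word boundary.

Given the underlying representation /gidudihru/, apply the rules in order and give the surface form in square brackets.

Rule 1 Final Vowel Deletion: [gidudihru] → [gidudihr]
Rule 2 Final Vowel Raising: no change — [gidudihr]
Rule 3 Intervocalic Lenition: [gidudihr] → [gizuzihr]

[gizuzihr]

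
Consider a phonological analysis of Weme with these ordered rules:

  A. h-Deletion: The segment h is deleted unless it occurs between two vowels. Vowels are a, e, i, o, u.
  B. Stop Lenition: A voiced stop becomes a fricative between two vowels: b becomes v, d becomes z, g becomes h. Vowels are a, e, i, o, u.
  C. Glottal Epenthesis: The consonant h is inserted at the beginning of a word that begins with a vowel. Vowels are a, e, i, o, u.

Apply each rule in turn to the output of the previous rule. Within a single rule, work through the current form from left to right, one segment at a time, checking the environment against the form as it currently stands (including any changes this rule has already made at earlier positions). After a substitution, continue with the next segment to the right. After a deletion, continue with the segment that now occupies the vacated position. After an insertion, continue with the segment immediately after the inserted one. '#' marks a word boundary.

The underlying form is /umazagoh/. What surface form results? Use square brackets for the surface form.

A h-Deletion: [umazagoh] → [umazago]
B Stop Lenition: [umazago] → [umazaho]
C Glottal Epenthesis: [umazaho] → [humazaho]

[humazaho]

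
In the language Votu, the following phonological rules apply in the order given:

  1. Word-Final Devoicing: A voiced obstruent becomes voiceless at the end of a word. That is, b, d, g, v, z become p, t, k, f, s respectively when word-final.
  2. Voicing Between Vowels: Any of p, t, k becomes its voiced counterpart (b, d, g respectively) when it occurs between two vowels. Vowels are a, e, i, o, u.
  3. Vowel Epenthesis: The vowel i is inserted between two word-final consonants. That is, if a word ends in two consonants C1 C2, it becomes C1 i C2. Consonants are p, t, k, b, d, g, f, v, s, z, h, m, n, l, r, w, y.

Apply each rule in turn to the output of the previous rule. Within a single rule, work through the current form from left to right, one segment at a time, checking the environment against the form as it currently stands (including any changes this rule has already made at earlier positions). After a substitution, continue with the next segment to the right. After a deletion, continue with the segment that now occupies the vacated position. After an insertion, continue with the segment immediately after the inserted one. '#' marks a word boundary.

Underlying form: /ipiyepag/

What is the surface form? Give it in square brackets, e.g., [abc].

[ibiyebak]

1 Word-Final Devoicing: [ipiyepag] → [ipiyepak]
2 Voicing Between Vowels: [ipiyepak] → [ibiyebak]
3 Vowel Epenthesis: no change — [ibiyebak]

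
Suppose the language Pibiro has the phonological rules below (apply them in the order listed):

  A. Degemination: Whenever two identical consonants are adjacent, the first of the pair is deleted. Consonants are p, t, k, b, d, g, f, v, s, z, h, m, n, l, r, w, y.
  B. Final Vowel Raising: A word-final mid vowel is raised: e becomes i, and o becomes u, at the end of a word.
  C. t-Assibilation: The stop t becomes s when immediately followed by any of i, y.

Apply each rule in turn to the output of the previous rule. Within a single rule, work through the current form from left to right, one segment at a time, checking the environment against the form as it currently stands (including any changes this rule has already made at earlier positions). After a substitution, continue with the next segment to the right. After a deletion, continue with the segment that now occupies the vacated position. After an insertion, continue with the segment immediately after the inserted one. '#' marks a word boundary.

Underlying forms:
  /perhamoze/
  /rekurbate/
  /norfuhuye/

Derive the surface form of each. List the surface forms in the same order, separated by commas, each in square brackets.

[perhamozi], [rekurbasi], [norfuhuyi]

/perhamoze/:
  A Degemination: no change — [perhamoze]
  B Final Vowel Raising: [perhamoze] → [perhamozi]
  C t-Assibilation: no change — [perhamozi]
/rekurbate/:
  A Degemination: no change — [rekurbate]
  B Final Vowel Raising: [rekurbate] → [rekurbati]
  C t-Assibilation: [rekurbati] → [rekurbasi]
/norfuhuye/:
  A Degemination: no change — [norfuhuye]
  B Final Vowel Raising: [norfuhuye] → [norfuhuyi]
  C t-Assibilation: no change — [norfuhuyi]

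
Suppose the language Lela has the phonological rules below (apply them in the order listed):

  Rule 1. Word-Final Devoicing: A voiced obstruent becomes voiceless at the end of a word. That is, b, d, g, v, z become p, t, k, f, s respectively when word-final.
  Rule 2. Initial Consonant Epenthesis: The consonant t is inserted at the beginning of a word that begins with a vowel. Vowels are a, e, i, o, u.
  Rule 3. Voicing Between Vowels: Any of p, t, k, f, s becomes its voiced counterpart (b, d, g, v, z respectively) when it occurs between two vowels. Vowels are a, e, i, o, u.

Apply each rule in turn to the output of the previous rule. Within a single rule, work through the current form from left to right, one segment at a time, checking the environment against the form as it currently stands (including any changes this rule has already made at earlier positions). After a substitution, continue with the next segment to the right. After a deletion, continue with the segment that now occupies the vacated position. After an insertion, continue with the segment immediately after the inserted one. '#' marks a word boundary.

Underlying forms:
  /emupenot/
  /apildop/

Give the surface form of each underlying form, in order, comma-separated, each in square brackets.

[temubenot], [tabildop]

/emupenot/:
  Rule 1 Word-Final Devoicing: no change — [emupenot]
  Rule 2 Initial Consonant Epenthesis: [emupenot] → [temupenot]
  Rule 3 Voicing Between Vowels: [temupenot] → [temubenot]
/apildop/:
  Rule 1 Word-Final Devoicing: no change — [apildop]
  Rule 2 Initial Consonant Epenthesis: [apildop] → [tapildop]
  Rule 3 Voicing Between Vowels: [tapildop] → [tabildop]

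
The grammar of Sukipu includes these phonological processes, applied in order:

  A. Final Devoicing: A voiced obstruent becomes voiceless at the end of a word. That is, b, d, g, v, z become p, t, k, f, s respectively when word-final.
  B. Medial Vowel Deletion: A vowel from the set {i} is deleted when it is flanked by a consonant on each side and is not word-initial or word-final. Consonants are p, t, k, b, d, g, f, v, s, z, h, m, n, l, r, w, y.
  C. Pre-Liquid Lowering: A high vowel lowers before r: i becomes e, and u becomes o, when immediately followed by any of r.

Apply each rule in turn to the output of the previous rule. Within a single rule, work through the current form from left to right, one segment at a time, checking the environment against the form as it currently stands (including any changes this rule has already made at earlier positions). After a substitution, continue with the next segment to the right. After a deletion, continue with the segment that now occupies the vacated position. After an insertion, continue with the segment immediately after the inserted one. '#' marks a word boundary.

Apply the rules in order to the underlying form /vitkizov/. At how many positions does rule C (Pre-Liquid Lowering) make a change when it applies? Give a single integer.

0

A Final Devoicing: [vitkizov] → [vitkizof]
B Medial Vowel Deletion: [vitkizof] → [vtkzof]
C Pre-Liquid Lowering: no change — [vtkzof]
Rule C changed 0 position(s).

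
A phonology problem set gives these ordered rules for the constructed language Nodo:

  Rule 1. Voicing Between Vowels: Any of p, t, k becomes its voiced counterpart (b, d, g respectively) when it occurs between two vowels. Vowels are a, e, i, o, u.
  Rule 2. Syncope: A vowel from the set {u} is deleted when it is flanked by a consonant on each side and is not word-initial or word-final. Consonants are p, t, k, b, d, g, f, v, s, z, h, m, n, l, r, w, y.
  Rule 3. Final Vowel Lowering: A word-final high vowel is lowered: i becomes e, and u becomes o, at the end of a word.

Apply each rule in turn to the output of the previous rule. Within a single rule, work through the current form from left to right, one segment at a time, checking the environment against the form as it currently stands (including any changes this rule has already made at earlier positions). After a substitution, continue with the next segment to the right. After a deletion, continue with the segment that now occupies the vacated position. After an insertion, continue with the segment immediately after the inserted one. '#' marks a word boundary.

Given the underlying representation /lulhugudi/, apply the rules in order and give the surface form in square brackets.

Rule 1 Voicing Between Vowels: no change — [lulhugudi]
Rule 2 Syncope: [lulhugudi] → [llhgdi]
Rule 3 Final Vowel Lowering: [llhgdi] → [llhgde]

[llhgde]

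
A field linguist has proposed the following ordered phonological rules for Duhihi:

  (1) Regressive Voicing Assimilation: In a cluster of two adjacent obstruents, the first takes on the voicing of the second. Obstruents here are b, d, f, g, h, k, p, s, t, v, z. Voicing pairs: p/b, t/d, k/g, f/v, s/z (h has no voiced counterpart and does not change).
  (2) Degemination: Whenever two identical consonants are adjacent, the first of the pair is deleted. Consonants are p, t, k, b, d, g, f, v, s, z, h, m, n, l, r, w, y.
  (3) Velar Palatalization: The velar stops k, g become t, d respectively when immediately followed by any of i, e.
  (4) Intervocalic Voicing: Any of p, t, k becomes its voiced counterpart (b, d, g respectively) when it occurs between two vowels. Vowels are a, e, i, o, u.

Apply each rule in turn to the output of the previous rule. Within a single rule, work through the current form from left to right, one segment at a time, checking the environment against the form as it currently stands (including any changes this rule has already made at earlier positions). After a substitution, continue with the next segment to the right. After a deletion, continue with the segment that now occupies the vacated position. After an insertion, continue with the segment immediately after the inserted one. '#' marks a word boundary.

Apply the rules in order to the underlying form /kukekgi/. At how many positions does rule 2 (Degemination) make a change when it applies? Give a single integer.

1

(1) Regressive Voicing Assimilation: [kukekgi] → [kukeggi]
(2) Degemination: [kukeggi] → [kukegi]
(3) Velar Palatalization: [kukegi] → [kutedi]
(4) Intervocalic Voicing: [kutedi] → [kudedi]
Rule 2 changed 1 position(s).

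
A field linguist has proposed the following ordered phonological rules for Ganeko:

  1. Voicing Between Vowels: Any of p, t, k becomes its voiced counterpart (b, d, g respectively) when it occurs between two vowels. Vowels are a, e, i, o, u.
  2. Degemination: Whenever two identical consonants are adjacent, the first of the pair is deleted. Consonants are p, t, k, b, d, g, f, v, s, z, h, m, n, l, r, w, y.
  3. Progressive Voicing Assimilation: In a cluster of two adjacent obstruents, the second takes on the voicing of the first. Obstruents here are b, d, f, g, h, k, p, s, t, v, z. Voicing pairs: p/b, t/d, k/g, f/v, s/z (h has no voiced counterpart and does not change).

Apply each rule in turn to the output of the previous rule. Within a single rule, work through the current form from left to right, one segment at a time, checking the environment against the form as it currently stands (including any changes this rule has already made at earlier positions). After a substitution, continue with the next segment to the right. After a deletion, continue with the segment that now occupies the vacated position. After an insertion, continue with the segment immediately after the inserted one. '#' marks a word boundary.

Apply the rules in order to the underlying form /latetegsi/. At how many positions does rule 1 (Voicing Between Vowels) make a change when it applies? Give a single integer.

2

1 Voicing Between Vowels: [latetegsi] → [ladedegsi]
2 Degemination: no change — [ladedegsi]
3 Progressive Voicing Assimilation: [ladedegsi] → [ladedegzi]
Rule 1 changed 2 position(s).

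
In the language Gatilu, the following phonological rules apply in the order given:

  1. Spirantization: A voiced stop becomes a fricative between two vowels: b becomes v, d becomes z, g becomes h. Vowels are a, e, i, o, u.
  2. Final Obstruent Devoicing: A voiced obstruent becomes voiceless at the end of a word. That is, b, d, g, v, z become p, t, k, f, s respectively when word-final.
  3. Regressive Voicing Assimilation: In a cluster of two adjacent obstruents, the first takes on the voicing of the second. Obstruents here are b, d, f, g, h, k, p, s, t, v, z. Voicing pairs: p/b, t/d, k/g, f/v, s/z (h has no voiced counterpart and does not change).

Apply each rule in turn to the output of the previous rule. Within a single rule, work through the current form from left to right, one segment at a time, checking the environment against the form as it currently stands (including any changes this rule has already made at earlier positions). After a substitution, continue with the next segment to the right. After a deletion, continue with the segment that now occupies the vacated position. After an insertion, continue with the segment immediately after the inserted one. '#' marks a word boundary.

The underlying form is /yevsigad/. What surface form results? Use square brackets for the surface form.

1 Spirantization: [yevsigad] → [yevsihad]
2 Final Obstruent Devoicing: [yevsihad] → [yevsihat]
3 Regressive Voicing Assimilation: [yevsihat] → [yefsihat]

[yefsihat]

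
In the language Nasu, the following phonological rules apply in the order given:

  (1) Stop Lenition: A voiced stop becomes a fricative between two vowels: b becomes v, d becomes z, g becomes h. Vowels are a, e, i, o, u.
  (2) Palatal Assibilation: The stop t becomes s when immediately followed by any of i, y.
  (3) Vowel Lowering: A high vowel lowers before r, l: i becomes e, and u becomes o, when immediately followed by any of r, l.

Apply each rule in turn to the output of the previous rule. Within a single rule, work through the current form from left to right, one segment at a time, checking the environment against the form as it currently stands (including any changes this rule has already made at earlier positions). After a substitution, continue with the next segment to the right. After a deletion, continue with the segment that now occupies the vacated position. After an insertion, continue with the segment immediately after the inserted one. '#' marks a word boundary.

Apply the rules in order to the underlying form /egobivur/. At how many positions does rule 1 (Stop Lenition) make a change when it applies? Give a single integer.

(1) Stop Lenition: [egobivur] → [ehovivur]
(2) Palatal Assibilation: no change — [ehovivur]
(3) Vowel Lowering: [ehovivur] → [ehovivor]
Rule 1 changed 2 position(s).

2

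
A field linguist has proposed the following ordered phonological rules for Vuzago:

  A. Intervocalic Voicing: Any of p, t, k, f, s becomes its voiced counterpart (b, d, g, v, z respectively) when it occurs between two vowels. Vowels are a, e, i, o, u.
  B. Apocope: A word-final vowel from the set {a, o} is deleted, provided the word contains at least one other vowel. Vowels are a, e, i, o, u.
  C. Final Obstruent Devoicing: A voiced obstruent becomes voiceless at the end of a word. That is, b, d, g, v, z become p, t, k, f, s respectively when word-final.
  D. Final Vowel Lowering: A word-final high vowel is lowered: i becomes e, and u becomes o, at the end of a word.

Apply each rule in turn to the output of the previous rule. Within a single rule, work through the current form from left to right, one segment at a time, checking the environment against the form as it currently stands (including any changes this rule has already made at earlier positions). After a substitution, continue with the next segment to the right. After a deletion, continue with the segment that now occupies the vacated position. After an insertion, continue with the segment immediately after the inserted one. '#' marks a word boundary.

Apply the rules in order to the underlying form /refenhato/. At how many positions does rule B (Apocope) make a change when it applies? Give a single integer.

A Intervocalic Voicing: [refenhato] → [revenhado]
B Apocope: [revenhado] → [revenhad]
C Final Obstruent Devoicing: [revenhad] → [revenhat]
D Final Vowel Lowering: no change — [revenhat]
Rule B changed 1 position(s).

1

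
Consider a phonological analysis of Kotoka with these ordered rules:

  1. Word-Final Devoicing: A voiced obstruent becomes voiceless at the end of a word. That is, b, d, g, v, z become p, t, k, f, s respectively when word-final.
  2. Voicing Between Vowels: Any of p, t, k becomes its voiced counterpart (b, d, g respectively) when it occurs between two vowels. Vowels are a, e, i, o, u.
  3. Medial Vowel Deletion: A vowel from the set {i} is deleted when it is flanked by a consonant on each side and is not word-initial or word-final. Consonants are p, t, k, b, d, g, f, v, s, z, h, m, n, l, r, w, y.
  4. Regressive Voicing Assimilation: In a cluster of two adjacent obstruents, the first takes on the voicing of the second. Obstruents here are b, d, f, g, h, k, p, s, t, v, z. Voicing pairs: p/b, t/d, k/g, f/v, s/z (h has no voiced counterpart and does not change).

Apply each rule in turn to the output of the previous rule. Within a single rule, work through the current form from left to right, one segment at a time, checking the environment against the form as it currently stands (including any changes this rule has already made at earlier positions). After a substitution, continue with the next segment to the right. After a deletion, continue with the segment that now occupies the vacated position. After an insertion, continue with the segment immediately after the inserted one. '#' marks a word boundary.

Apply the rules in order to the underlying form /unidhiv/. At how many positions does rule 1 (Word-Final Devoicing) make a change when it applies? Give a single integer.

1

1 Word-Final Devoicing: [unidhiv] → [unidhif]
2 Voicing Between Vowels: no change — [unidhif]
3 Medial Vowel Deletion: [unidhif] → [undhf]
4 Regressive Voicing Assimilation: [undhf] → [unthf]
Rule 1 changed 1 position(s).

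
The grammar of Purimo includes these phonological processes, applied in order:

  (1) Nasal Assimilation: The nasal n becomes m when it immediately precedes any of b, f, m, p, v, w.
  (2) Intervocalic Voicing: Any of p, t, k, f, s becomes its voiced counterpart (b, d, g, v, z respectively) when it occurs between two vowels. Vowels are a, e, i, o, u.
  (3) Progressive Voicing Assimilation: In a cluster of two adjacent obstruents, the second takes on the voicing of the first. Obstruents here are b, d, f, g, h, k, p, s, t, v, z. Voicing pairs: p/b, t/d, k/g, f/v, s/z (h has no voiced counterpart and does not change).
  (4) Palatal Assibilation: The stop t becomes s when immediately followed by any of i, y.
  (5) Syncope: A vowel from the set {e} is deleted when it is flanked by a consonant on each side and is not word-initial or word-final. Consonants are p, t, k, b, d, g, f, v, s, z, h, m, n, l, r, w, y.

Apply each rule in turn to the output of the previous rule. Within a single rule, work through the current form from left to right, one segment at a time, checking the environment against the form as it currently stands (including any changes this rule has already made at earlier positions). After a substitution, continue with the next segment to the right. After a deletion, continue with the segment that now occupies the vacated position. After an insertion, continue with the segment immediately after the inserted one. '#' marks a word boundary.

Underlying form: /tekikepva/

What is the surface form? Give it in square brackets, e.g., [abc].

(1) Nasal Assimilation: no change — [tekikepva]
(2) Intervocalic Voicing: [tekikepva] → [tegigepva]
(3) Progressive Voicing Assimilation: [tegigepva] → [tegigepfa]
(4) Palatal Assibilation: no change — [tegigepfa]
(5) Syncope: [tegigepfa] → [tgigpfa]

[tgigpfa]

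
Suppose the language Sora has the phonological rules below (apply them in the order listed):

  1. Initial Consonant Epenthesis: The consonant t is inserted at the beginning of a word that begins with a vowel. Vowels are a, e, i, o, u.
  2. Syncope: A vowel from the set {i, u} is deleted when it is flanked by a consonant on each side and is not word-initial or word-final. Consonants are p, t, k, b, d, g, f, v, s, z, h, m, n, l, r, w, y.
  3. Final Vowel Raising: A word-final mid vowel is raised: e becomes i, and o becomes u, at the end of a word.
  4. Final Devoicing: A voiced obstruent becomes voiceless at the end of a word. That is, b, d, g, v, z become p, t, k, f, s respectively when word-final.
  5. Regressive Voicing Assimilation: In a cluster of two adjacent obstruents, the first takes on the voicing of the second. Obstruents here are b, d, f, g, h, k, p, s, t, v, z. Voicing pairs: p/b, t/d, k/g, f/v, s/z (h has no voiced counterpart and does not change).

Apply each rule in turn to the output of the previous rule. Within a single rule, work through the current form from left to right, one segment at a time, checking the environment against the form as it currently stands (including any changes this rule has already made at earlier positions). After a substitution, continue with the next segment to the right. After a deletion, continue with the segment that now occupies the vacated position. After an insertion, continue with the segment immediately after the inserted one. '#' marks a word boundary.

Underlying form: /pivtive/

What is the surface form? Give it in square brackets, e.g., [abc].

1 Initial Consonant Epenthesis: no change — [pivtive]
2 Syncope: [pivtive] → [pvtve]
3 Final Vowel Raising: [pvtve] → [pvtvi]
4 Final Devoicing: no change — [pvtvi]
5 Regressive Voicing Assimilation: [pvtvi] → [bfdvi]

[bfdvi]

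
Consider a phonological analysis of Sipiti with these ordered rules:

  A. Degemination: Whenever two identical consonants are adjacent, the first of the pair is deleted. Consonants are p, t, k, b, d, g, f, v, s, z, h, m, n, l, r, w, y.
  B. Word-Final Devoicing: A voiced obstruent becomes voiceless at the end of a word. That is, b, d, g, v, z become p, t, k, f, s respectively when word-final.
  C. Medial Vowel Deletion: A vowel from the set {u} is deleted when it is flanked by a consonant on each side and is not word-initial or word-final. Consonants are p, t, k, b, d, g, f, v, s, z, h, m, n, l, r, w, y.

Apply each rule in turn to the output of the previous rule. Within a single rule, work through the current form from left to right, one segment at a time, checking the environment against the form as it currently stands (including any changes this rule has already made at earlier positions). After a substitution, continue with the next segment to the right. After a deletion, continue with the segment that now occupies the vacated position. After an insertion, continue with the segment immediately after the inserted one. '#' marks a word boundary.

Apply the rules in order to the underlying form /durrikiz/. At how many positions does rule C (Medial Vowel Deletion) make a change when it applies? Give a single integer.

1

A Degemination: [durrikiz] → [durikiz]
B Word-Final Devoicing: [durikiz] → [durikis]
C Medial Vowel Deletion: [durikis] → [drikis]
Rule C changed 1 position(s).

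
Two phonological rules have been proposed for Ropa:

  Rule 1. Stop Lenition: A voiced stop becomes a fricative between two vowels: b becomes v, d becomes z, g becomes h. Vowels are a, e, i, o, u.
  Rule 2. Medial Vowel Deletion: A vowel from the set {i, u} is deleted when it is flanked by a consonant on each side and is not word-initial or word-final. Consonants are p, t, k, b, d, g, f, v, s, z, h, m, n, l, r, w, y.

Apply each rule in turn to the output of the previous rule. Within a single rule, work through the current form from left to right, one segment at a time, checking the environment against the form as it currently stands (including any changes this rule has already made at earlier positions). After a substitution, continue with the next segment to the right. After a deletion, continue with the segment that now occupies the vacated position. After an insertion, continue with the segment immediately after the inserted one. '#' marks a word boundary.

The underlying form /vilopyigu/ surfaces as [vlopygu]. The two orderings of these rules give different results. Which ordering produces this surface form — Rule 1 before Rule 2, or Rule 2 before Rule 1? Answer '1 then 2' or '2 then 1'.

2 then 1

Order 1 then 2:
  1 Stop Lenition: [vilopyigu] → [vilopyihu]
  2 Medial Vowel Deletion: [vilopyihu] → [vlopyhu]
  result: [vlopyhu]
Order 2 then 1:
  2 Medial Vowel Deletion: [vilopyigu] → [vlopygu]
  1 Stop Lenition: no change — [vlopygu]
  result: [vlopygu]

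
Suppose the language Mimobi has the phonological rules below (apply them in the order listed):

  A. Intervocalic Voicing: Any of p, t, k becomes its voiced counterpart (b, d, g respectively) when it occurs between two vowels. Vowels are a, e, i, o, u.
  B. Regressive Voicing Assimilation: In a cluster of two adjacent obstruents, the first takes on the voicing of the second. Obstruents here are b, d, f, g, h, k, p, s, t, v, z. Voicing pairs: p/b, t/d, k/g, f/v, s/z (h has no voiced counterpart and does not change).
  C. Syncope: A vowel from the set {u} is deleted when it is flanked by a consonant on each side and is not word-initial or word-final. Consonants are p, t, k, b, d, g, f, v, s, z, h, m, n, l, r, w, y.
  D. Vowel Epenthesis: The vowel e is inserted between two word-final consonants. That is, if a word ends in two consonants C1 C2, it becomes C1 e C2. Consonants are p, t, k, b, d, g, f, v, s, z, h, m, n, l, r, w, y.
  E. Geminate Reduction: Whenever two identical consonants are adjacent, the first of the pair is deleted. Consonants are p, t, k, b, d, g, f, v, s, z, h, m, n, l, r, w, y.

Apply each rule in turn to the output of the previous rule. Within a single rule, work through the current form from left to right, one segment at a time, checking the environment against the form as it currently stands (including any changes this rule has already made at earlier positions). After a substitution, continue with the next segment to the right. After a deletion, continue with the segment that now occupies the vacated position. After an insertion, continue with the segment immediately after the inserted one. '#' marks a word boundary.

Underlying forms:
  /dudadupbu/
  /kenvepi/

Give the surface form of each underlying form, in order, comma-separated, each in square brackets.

[dadbu], [kenvebi]

/dudadupbu/:
  A Intervocalic Voicing: no change — [dudadupbu]
  B Regressive Voicing Assimilation: [dudadupbu] → [dudadubbu]
  C Syncope: [dudadubbu] → [ddadbbu]
  D Vowel Epenthesis: no change — [ddadbbu]
  E Geminate Reduction: [ddadbbu] → [dadbu]
/kenvepi/:
  A Intervocalic Voicing: [kenvepi] → [kenvebi]
  B Regressive Voicing Assimilation: no change — [kenvebi]
  C Syncope: no change — [kenvebi]
  D Vowel Epenthesis: no change — [kenvebi]
  E Geminate Reduction: no change — [kenvebi]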